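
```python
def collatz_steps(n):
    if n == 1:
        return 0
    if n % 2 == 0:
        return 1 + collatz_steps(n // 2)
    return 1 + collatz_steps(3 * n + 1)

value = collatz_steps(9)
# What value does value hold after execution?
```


collatz_steps(9)
9 is odd -> 3*9+1 = 28 -> collatz_steps(28)
28 is even -> collatz_steps(14)
14 is even -> collatz_steps(7)
7 is odd -> 3*7+1 = 22 -> collatz_steps(22)
22 is even -> collatz_steps(11)
11 is odd -> 3*11+1 = 34 -> collatz_steps(34)
34 is even -> collatz_steps(17)
17 is odd -> 3*17+1 = 52 -> collatz_steps(52)
52 is even -> collatz_steps(26)
26 is even -> collatz_steps(13)
13 is odd -> 3*13+1 = 40 -> collatz_steps(40)
40 is even -> collatz_steps(20)
20 is even -> collatz_steps(10)
10 is even -> collatz_steps(5)
5 is odd -> 3*5+1 = 16 -> collatz_steps(16)
16 is even -> collatz_steps(8)
8 is even -> collatz_steps(4)
4 is even -> collatz_steps(2)
2 is even -> collatz_steps(1)
Reached 1 after 19 steps
= 19


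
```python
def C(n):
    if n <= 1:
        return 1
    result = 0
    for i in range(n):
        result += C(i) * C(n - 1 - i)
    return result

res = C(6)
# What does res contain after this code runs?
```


C(6)
= sum of C(i) * C(6-1-i) for i in 0..5
First compute sub-values bottom-up:
  C(0) = 1, C(1) = 1
  C(2) = 1*1 + 1*1 = 2
  C(3) = 1*2 + 1*1 + 2*1 = 5
  C(4) = 1*5 + 1*2 + 2*1 + 5*1 = 14
  C(5) = 1*14 + 1*5 + 2*2 + 5*1 + 14*1 = 42
Now C(6):
  C(0)*C(5) = 1*42 = 42
  C(1)*C(4) = 1*14 = 14
  C(2)*C(3) = 2*5 = 10
  C(3)*C(2) = 5*2 = 10
  C(4)*C(1) = 14*1 = 14
  C(5)*C(0) = 42*1 = 42
= 42 + 14 + 10 + 10 + 14 + 42
= 132


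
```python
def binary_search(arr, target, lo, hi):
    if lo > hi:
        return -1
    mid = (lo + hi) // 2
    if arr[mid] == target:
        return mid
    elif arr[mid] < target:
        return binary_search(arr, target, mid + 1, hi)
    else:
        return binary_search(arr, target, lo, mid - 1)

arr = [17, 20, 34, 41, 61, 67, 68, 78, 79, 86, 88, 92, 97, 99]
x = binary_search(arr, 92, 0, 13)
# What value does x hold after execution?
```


binary_search(arr, 92, 0, 13)
lo=0, hi=13, mid=6, arr[mid]=68
68 < 92, search right half
lo=7, hi=13, mid=10, arr[mid]=88
88 < 92, search right half
lo=11, hi=13, mid=12, arr[mid]=97
97 > 92, search left half
lo=11, hi=11, mid=11, arr[mid]=92
arr[11] == 92, found at index 11
= 11


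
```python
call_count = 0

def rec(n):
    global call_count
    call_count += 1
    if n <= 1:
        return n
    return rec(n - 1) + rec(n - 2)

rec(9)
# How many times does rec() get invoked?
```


rec(9) calls rec(8) and rec(7); each non-base call branches into two more.
Let C(k) = total number of calls made by rec(k), including the call to rec(k) itself.
Base cases: C(0) = 1, C(1) = 1
Recurrence: C(k) = 1 + C(k-1) + C(k-2)
  C(2) = 1 + C(1) + C(0) = 1 + 1 + 1 = 3
  C(3) = 1 + C(2) + C(1) = 1 + 3 + 1 = 5
  C(4) = 1 + C(3) + C(2) = 1 + 5 + 3 = 9
  C(5) = 1 + C(4) + C(3) = 1 + 9 + 5 = 15
  C(6) = 1 + C(5) + C(4) = 1 + 15 + 9 = 25
  C(7) = 1 + C(6) + C(5) = 1 + 25 + 15 = 41
  C(8) = 1 + C(7) + C(6) = 1 + 41 + 25 = 67
  C(9) = 1 + C(8) + C(7) = 1 + 67 + 41 = 109
Total calls = C(9) = 109


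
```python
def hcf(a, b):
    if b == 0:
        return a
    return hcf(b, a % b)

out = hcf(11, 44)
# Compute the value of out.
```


hcf(11, 44)
= hcf(44, 11 % 44) = hcf(44, 11)
= hcf(11, 44 % 11) = hcf(11, 0)
b == 0, return a = 11


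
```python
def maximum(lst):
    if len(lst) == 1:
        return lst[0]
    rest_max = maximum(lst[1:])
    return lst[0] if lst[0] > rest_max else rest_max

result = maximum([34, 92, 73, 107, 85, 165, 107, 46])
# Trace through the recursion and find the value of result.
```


maximum([34, 92, 73, 107, 85, 165, 107, 46])
= compare 34 with maximum([92, 73, 107, 85, 165, 107, 46])
= compare 92 with maximum([73, 107, 85, 165, 107, 46])
= compare 73 with maximum([107, 85, 165, 107, 46])
= compare 107 with maximum([85, 165, 107, 46])
= compare 85 with maximum([165, 107, 46])
= compare 165 with maximum([107, 46])
= compare 107 with maximum([46])
Base: maximum([46]) = 46
compare 107 with 46: max = 107
compare 165 with 107: max = 165
compare 85 with 165: max = 165
compare 107 with 165: max = 165
compare 73 with 165: max = 165
compare 92 with 165: max = 165
compare 34 with 165: max = 165
= 165


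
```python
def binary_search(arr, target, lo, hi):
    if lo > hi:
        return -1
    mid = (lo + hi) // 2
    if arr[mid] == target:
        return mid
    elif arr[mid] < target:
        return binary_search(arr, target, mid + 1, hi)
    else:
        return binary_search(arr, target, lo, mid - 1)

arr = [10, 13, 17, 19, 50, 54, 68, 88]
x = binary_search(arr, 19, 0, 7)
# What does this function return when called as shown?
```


binary_search(arr, 19, 0, 7)
lo=0, hi=7, mid=3, arr[mid]=19
arr[3] == 19, found at index 3
= 3


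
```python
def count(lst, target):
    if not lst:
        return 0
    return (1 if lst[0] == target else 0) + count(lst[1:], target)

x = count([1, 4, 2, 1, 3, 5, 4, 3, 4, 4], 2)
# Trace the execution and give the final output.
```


count([1, 4, 2, 1, 3, 5, 4, 3, 4, 4], 2)
lst[0]=1 != 2: 0 + count([4, 2, 1, 3, 5, 4, 3, 4, 4], 2)
lst[0]=4 != 2: 0 + count([2, 1, 3, 5, 4, 3, 4, 4], 2)
lst[0]=2 == 2: 1 + count([1, 3, 5, 4, 3, 4, 4], 2)
lst[0]=1 != 2: 0 + count([3, 5, 4, 3, 4, 4], 2)
lst[0]=3 != 2: 0 + count([5, 4, 3, 4, 4], 2)
lst[0]=5 != 2: 0 + count([4, 3, 4, 4], 2)
lst[0]=4 != 2: 0 + count([3, 4, 4], 2)
lst[0]=3 != 2: 0 + count([4, 4], 2)
lst[0]=4 != 2: 0 + count([4], 2)
lst[0]=4 != 2: 0 + count([], 2)
= 1


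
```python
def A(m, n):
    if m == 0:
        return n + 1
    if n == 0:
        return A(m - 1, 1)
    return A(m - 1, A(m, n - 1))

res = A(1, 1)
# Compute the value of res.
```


A(1, 1)
= A(0, A(1, 0))
First compute A(1, 0) = 2
= A(0, 2)
= 3


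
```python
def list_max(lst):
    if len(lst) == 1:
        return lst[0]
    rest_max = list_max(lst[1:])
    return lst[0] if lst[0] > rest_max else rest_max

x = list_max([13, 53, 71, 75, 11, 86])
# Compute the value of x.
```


list_max([13, 53, 71, 75, 11, 86])
= compare 13 with list_max([53, 71, 75, 11, 86])
= compare 53 with list_max([71, 75, 11, 86])
= compare 71 with list_max([75, 11, 86])
= compare 75 with list_max([11, 86])
= compare 11 with list_max([86])
Base: list_max([86]) = 86
compare 11 with 86: max = 86
compare 75 with 86: max = 86
compare 71 with 86: max = 86
compare 53 with 86: max = 86
compare 13 with 86: max = 86
= 86


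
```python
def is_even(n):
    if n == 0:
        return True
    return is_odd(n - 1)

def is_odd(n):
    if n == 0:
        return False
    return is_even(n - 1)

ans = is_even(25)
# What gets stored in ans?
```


is_even(25)
= is_odd(24)
= is_even(23)
= is_odd(22)
= is_even(21)
= is_odd(20)
= is_even(19)
= is_odd(18)
= is_even(17)
= is_odd(16)
= is_even(15)
= is_odd(14)
= is_even(13)
= is_odd(12)
= is_even(11)
= is_odd(10)
= is_even(9)
= is_odd(8)
= is_even(7)
= is_odd(6)
= is_even(5)
= is_odd(4)
= is_even(3)
= is_odd(2)
= is_even(1)
= is_odd(0)
n == 0: return False
= False


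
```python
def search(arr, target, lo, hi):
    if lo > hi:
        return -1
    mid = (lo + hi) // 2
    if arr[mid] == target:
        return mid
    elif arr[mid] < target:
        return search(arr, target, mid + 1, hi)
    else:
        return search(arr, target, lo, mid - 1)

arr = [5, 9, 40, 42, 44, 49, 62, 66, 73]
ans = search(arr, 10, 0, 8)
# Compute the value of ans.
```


search(arr, 10, 0, 8)
lo=0, hi=8, mid=4, arr[mid]=44
44 > 10, search left half
lo=0, hi=3, mid=1, arr[mid]=9
9 < 10, search right half
lo=2, hi=3, mid=2, arr[mid]=40
40 > 10, search left half
lo > hi, target not found, return -1
= -1


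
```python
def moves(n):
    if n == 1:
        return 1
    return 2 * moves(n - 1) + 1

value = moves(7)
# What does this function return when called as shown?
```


moves(7)
= 2 * moves(6) + 1
= 2 * (2 * moves(5) + 1) + 1
= 2 * (2 * (2 * moves(4) + 1) + 1) + 1
= 2 * (2 * (2 * (2 * moves(3) + 1) + 1) + 1) + 1
= 2 * (2 * (2 * (2 * (2 * moves(2) + 1) + 1) + 1) + 1) + 1
= 2 * (2 * (2 * (2 * (2 * (2 * moves(1) + 1) + 1) + 1) + 1) + 1) + 1
Now compute bottom-up:
moves(1) = 1
moves(2) = 2 * 1 + 1 = 3
moves(3) = 2 * 3 + 1 = 7
moves(4) = 2 * 7 + 1 = 15
moves(5) = 2 * 15 + 1 = 31
moves(6) = 2 * 31 + 1 = 63
moves(7) = 2 * 63 + 1 = 127
= 127


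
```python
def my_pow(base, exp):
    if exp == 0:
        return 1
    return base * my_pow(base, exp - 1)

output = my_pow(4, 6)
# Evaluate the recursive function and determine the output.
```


my_pow(4, 6)
= 4 * my_pow(4, 5)
= 4 * 4 * my_pow(4, 4)
= 4 * 4 * 4 * my_pow(4, 3)
= 4 * 4 * 4 * 4 * my_pow(4, 2)
= 4 * 4 * 4 * 4 * 4 * my_pow(4, 1)
= 4 * 4 * 4 * 4 * 4 * 4 * my_pow(4, 0)
= 4 * 4 * 4 * 4 * 4 * 4 * 1
= 4096


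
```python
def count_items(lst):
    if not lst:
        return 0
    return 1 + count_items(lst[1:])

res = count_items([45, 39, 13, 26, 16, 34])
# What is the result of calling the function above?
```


count_items([45, 39, 13, 26, 16, 34])
= 1 + count_items([39, 13, 26, 16, 34])
= 1 + 1 + count_items([13, 26, 16, 34])
= 1 + 1 + 1 + count_items([26, 16, 34])
= 1 + 1 + 1 + 1 + count_items([16, 34])
= 1 + 1 + 1 + 1 + 1 + count_items([34])
= 1 + 1 + 1 + 1 + 1 + 1 + count_items([])
= 1 + 1 + 1 + 1 + 1 + 1 + 0
= 6


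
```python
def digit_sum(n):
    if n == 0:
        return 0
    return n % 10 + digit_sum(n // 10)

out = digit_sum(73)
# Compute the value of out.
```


digit_sum(73)
= 3 + digit_sum(7)
= 3 + 7 + digit_sum(0)
= 3 + 7 + 0
= 10


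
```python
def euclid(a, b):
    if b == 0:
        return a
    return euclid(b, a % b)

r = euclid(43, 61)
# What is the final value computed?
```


euclid(43, 61)
= euclid(61, 43 % 61) = euclid(61, 43)
= euclid(43, 61 % 43) = euclid(43, 18)
= euclid(18, 43 % 18) = euclid(18, 7)
= euclid(7, 18 % 7) = euclid(7, 4)
= euclid(4, 7 % 4) = euclid(4, 3)
= euclid(3, 4 % 3) = euclid(3, 1)
= euclid(1, 3 % 1) = euclid(1, 0)
b == 0, return a = 1


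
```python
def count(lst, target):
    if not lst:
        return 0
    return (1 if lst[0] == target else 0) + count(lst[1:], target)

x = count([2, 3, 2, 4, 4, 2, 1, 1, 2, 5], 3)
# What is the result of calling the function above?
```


count([2, 3, 2, 4, 4, 2, 1, 1, 2, 5], 3)
lst[0]=2 != 3: 0 + count([3, 2, 4, 4, 2, 1, 1, 2, 5], 3)
lst[0]=3 == 3: 1 + count([2, 4, 4, 2, 1, 1, 2, 5], 3)
lst[0]=2 != 3: 0 + count([4, 4, 2, 1, 1, 2, 5], 3)
lst[0]=4 != 3: 0 + count([4, 2, 1, 1, 2, 5], 3)
lst[0]=4 != 3: 0 + count([2, 1, 1, 2, 5], 3)
lst[0]=2 != 3: 0 + count([1, 1, 2, 5], 3)
lst[0]=1 != 3: 0 + count([1, 2, 5], 3)
lst[0]=1 != 3: 0 + count([2, 5], 3)
lst[0]=2 != 3: 0 + count([5], 3)
lst[0]=5 != 3: 0 + count([], 3)
= 1


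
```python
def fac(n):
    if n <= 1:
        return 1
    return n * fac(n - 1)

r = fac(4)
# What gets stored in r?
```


fac(4)
= 4 * fac(3)
= 4 * 3 * fac(2)
= 4 * 3 * 2 * fac(1)
= 4 * 3 * 2 * 1
= 24


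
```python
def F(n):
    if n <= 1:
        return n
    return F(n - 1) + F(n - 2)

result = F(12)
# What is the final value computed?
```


F(12)
= F(11) + F(10)
= (F(10) + F(9)) + F(10)
Computing bottom-up: F(0)=0, F(1)=1, F(2)=1, F(3)=2, F(4)=3, F(5)=5, F(6)=8, F(7)=13, F(8)=21, F(9)=34, F(10)=55, F(11)=89, F(12)=144
= 144


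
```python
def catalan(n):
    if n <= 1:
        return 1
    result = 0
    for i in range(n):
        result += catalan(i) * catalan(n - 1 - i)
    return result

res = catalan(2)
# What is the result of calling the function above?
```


catalan(2)
= sum of catalan(i) * catalan(2-1-i) for i in 0..1
  catalan(0)*catalan(1) = 1*1 = 1
  catalan(1)*catalan(0) = 1*1 = 1
= 1 + 1
= 2


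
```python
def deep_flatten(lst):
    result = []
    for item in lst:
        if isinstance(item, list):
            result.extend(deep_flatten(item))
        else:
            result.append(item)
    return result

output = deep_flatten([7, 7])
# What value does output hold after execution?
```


deep_flatten([7, 7])
Processing each element:
  7 is not a list -> append 7
  7 is not a list -> append 7
= [7, 7]


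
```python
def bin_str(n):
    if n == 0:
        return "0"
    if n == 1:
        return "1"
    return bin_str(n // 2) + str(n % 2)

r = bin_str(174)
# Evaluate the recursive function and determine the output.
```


bin_str(174)
= bin_str(87) + "0"
= bin_str(43) + "1" + "0"
= bin_str(21) + "1" + "1" + "0"
= bin_str(10) + "1" + "1" + "1" + "0"
= bin_str(5) + "0" + "1" + "1" + "1" + "0"
= bin_str(2) + "1" + "0" + "1" + "1" + "1" + "0"
= bin_str(1) + "0" + "1" + "0" + "1" + "1" + "1" + "0"
= "1" + "0" + "1" + "0" + "1" + "1" + "1" + "0"
= "10101110"


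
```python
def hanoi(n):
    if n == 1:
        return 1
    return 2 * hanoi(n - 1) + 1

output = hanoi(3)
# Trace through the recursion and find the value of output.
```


hanoi(3)
= 2 * hanoi(2) + 1
= 2 * (2 * hanoi(1) + 1) + 1
Now compute bottom-up:
hanoi(1) = 1
hanoi(2) = 2 * 1 + 1 = 3
hanoi(3) = 2 * 3 + 1 = 7
= 7


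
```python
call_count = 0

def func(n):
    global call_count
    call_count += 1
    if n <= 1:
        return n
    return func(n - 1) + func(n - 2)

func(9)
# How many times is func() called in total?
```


func(9) calls func(8) and func(7); each non-base call branches into two more.
Let C(k) = total number of calls made by func(k), including the call to func(k) itself.
Base cases: C(0) = 1, C(1) = 1
Recurrence: C(k) = 1 + C(k-1) + C(k-2)
  C(2) = 1 + C(1) + C(0) = 1 + 1 + 1 = 3
  C(3) = 1 + C(2) + C(1) = 1 + 3 + 1 = 5
  C(4) = 1 + C(3) + C(2) = 1 + 5 + 3 = 9
  C(5) = 1 + C(4) + C(3) = 1 + 9 + 5 = 15
  C(6) = 1 + C(5) + C(4) = 1 + 15 + 9 = 25
  C(7) = 1 + C(6) + C(5) = 1 + 25 + 15 = 41
  C(8) = 1 + C(7) + C(6) = 1 + 41 + 25 = 67
  C(9) = 1 + C(8) + C(7) = 1 + 67 + 41 = 109
Total calls = C(9) = 109


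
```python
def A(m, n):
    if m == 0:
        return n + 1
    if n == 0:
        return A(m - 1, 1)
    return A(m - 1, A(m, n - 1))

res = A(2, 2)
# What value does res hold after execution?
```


A(2, 2)
= A(1, A(2, 1))
First compute A(2, 1) = 5
= A(1, 5)
= 7


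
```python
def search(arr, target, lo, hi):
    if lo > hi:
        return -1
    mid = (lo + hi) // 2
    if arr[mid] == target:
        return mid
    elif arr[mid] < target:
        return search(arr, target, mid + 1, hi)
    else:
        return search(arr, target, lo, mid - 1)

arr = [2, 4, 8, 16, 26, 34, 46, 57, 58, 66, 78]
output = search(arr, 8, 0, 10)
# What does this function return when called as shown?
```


search(arr, 8, 0, 10)
lo=0, hi=10, mid=5, arr[mid]=34
34 > 8, search left half
lo=0, hi=4, mid=2, arr[mid]=8
arr[2] == 8, found at index 2
= 2


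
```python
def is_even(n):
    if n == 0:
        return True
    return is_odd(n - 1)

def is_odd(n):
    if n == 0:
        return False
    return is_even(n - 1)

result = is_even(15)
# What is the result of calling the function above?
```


is_even(15)
= is_odd(14)
= is_even(13)
= is_odd(12)
= is_even(11)
= is_odd(10)
= is_even(9)
= is_odd(8)
= is_even(7)
= is_odd(6)
= is_even(5)
= is_odd(4)
= is_even(3)
= is_odd(2)
= is_even(1)
= is_odd(0)
n == 0: return False
= False


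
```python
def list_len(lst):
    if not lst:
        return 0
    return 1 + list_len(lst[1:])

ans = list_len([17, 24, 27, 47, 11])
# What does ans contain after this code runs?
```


list_len([17, 24, 27, 47, 11])
= 1 + list_len([24, 27, 47, 11])
= 1 + 1 + list_len([27, 47, 11])
= 1 + 1 + 1 + list_len([47, 11])
= 1 + 1 + 1 + 1 + list_len([11])
= 1 + 1 + 1 + 1 + 1 + list_len([])
= 1 + 1 + 1 + 1 + 1 + 0
= 5


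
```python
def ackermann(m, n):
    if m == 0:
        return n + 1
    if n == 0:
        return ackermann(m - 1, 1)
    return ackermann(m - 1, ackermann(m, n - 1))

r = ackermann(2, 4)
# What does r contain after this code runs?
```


ackermann(2, 4)
= ackermann(1, ackermann(2, 3))
First compute ackermann(2, 3) = 9
= ackermann(1, 9)
= 11


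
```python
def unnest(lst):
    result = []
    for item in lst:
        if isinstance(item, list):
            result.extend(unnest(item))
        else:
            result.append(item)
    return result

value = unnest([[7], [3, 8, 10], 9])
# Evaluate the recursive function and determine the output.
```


unnest([[7], [3, 8, 10], 9])
Processing each element:
  [7] is a list -> unnest recursively -> [7]
  [3, 8, 10] is a list -> unnest recursively -> [3, 8, 10]
  9 is not a list -> append 9
= [7, 3, 8, 10, 9]


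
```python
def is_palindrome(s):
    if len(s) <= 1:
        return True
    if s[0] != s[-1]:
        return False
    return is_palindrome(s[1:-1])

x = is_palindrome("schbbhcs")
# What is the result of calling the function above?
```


is_palindrome("schbbhcs")
"schbbhcs": s[0]='s' == s[-1]='s' -> is_palindrome("chbbhc")
"chbbhc": s[0]='c' == s[-1]='c' -> is_palindrome("hbbh")
"hbbh": s[0]='h' == s[-1]='h' -> is_palindrome("bb")
"bb": s[0]='b' == s[-1]='b' -> is_palindrome("")
"": len <= 1 -> True
= True


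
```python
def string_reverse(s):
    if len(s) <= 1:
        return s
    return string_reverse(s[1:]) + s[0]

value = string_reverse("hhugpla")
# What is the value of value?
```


string_reverse("hhugpla")
= string_reverse("hugpla") + "h"
= string_reverse("ugpla") + "h" + "h"
= string_reverse("gpla") + "u" + "h" + "h"
= string_reverse("pla") + "g" + "u" + "h" + "h"
= string_reverse("la") + "p" + "g" + "u" + "h" + "h"
= string_reverse("a") + "l" + "p" + "g" + "u" + "h" + "h"
= "a" + "l" + "p" + "g" + "u" + "h" + "h"
= "alpguhh"


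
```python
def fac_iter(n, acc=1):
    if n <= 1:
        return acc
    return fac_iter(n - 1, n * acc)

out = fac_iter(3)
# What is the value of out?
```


fac_iter(3, 1)
= fac_iter(2, 3 * 1) = fac_iter(2, 3)
= fac_iter(1, 2 * 3) = fac_iter(1, 6)
n <= 1, return acc = 6


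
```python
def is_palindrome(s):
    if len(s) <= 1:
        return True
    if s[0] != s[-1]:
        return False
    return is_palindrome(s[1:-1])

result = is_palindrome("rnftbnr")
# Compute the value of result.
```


is_palindrome("rnftbnr")
"rnftbnr": s[0]='r' == s[-1]='r' -> is_palindrome("nftbn")
"nftbn": s[0]='n' == s[-1]='n' -> is_palindrome("ftb")
"ftb": s[0]='f' != s[-1]='b' -> False
= False


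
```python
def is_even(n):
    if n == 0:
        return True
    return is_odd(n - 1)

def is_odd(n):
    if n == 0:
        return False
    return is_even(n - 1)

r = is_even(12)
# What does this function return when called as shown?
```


is_even(12)
= is_odd(11)
= is_even(10)
= is_odd(9)
= is_even(8)
= is_odd(7)
= is_even(6)
= is_odd(5)
= is_even(4)
= is_odd(3)
= is_even(2)
= is_odd(1)
= is_even(0)
n == 0: return True
= True


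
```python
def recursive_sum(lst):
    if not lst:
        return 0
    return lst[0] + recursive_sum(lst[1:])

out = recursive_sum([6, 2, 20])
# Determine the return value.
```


recursive_sum([6, 2, 20])
= 6 + recursive_sum([2, 20])
= 6 + 2 + recursive_sum([20])
= 6 + 2 + 20 + recursive_sum([])
= 6 + 2 + 20 + 0
= 28


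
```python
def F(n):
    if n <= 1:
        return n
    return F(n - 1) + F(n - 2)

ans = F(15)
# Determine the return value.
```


F(15)
= F(14) + F(13)
= (F(13) + F(12)) + F(13)
Computing bottom-up: F(0)=0, F(1)=1, F(2)=1, F(3)=2, F(4)=3, F(5)=5, F(6)=8, F(7)=13, F(8)=21, F(9)=34, F(10)=55, F(11)=89, F(12)=144, F(13)=233, F(14)=377, F(15)=610
= 610


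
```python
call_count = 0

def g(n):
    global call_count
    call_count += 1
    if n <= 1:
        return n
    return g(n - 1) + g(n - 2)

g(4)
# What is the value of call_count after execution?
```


g(4) calls g(3) and g(2); each non-base call branches into two more.
Let C(k) = total number of calls made by g(k), including the call to g(k) itself.
Base cases: C(0) = 1, C(1) = 1
Recurrence: C(k) = 1 + C(k-1) + C(k-2)
  C(2) = 1 + C(1) + C(0) = 1 + 1 + 1 = 3
  C(3) = 1 + C(2) + C(1) = 1 + 3 + 1 = 5
  C(4) = 1 + C(3) + C(2) = 1 + 5 + 3 = 9
Total calls = C(4) = 9


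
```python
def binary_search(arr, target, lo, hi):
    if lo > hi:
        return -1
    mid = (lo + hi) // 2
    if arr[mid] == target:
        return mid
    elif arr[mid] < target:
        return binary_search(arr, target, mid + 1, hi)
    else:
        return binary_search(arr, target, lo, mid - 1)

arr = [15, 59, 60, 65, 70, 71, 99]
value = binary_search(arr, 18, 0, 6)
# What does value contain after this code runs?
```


binary_search(arr, 18, 0, 6)
lo=0, hi=6, mid=3, arr[mid]=65
65 > 18, search left half
lo=0, hi=2, mid=1, arr[mid]=59
59 > 18, search left half
lo=0, hi=0, mid=0, arr[mid]=15
15 < 18, search right half
lo > hi, target not found, return -1
= -1


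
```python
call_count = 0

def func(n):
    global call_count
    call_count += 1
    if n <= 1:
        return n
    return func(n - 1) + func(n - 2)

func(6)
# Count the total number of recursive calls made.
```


func(6) calls func(5) and func(4); each non-base call branches into two more.
Let C(k) = total number of calls made by func(k), including the call to func(k) itself.
Base cases: C(0) = 1, C(1) = 1
Recurrence: C(k) = 1 + C(k-1) + C(k-2)
  C(2) = 1 + C(1) + C(0) = 1 + 1 + 1 = 3
  C(3) = 1 + C(2) + C(1) = 1 + 3 + 1 = 5
  C(4) = 1 + C(3) + C(2) = 1 + 5 + 3 = 9
  C(5) = 1 + C(4) + C(3) = 1 + 9 + 5 = 15
  C(6) = 1 + C(5) + C(4) = 1 + 15 + 9 = 25
Total calls = C(6) = 25


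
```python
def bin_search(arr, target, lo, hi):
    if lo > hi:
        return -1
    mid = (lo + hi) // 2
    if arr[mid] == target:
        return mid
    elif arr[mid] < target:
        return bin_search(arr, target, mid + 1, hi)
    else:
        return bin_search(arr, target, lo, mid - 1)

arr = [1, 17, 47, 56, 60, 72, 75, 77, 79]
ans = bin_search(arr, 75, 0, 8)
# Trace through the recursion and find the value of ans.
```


bin_search(arr, 75, 0, 8)
lo=0, hi=8, mid=4, arr[mid]=60
60 < 75, search right half
lo=5, hi=8, mid=6, arr[mid]=75
arr[6] == 75, found at index 6
= 6


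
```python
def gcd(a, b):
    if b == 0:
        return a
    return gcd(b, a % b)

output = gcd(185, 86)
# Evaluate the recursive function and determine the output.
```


gcd(185, 86)
= gcd(86, 185 % 86) = gcd(86, 13)
= gcd(13, 86 % 13) = gcd(13, 8)
= gcd(8, 13 % 8) = gcd(8, 5)
= gcd(5, 8 % 5) = gcd(5, 3)
= gcd(3, 5 % 3) = gcd(3, 2)
= gcd(2, 3 % 2) = gcd(2, 1)
= gcd(1, 2 % 1) = gcd(1, 0)
b == 0, return a = 1


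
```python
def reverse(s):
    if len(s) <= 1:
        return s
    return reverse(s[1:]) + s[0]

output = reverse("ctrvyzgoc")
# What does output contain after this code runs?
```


reverse("ctrvyzgoc")
= reverse("trvyzgoc") + "c"
= reverse("rvyzgoc") + "t" + "c"
= reverse("vyzgoc") + "r" + "t" + "c"
= reverse("yzgoc") + "v" + "r" + "t" + "c"
= reverse("zgoc") + "y" + "v" + "r" + "t" + "c"
= reverse("goc") + "z" + "y" + "v" + "r" + "t" + "c"
= reverse("oc") + "g" + "z" + "y" + "v" + "r" + "t" + "c"
= reverse("c") + "o" + "g" + "z" + "y" + "v" + "r" + "t" + "c"
= "c" + "o" + "g" + "z" + "y" + "v" + "r" + "t" + "c"
= "cogzyvrtc"


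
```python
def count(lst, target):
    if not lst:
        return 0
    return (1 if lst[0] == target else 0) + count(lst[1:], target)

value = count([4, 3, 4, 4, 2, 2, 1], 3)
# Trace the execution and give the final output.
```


count([4, 3, 4, 4, 2, 2, 1], 3)
lst[0]=4 != 3: 0 + count([3, 4, 4, 2, 2, 1], 3)
lst[0]=3 == 3: 1 + count([4, 4, 2, 2, 1], 3)
lst[0]=4 != 3: 0 + count([4, 2, 2, 1], 3)
lst[0]=4 != 3: 0 + count([2, 2, 1], 3)
lst[0]=2 != 3: 0 + count([2, 1], 3)
lst[0]=2 != 3: 0 + count([1], 3)
lst[0]=1 != 3: 0 + count([], 3)
= 1


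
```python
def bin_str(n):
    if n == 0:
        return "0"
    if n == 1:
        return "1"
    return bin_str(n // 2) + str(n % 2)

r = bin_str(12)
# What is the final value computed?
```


bin_str(12)
= bin_str(6) + "0"
= bin_str(3) + "0" + "0"
= bin_str(1) + "1" + "0" + "0"
= "1" + "1" + "0" + "0"
= "1100"


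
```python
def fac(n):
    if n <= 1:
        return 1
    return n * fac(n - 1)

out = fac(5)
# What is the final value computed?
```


fac(5)
= 5 * fac(4)
= 5 * 4 * fac(3)
= 5 * 4 * 3 * fac(2)
= 5 * 4 * 3 * 2 * fac(1)
= 5 * 4 * 3 * 2 * 1
= 120


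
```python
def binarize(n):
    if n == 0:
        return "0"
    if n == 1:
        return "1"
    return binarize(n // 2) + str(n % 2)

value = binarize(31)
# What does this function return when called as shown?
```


binarize(31)
= binarize(15) + "1"
= binarize(7) + "1" + "1"
= binarize(3) + "1" + "1" + "1"
= binarize(1) + "1" + "1" + "1" + "1"
= "1" + "1" + "1" + "1" + "1"
= "11111"


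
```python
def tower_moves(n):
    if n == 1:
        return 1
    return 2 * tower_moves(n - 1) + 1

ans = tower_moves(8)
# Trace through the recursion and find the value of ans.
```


tower_moves(8)
= 2 * tower_moves(7) + 1
= 2 * (2 * tower_moves(6) + 1) + 1
= 2 * (2 * (2 * tower_moves(5) + 1) + 1) + 1
= 2 * (2 * (2 * (2 * tower_moves(4) + 1) + 1) + 1) + 1
= 2 * (2 * (2 * (2 * (2 * tower_moves(3) + 1) + 1) + 1) + 1) + 1
= 2 * (2 * (2 * (2 * (2 * (2 * tower_moves(2) + 1) + 1) + 1) + 1) + 1) + 1
= 2 * (2 * (2 * (2 * (2 * (2 * (2 * tower_moves(1) + 1) + 1) + 1) + 1) + 1) + 1) + 1
Now compute bottom-up:
tower_moves(1) = 1
tower_moves(2) = 2 * 1 + 1 = 3
tower_moves(3) = 2 * 3 + 1 = 7
tower_moves(4) = 2 * 7 + 1 = 15
tower_moves(5) = 2 * 15 + 1 = 31
tower_moves(6) = 2 * 31 + 1 = 63
tower_moves(7) = 2 * 63 + 1 = 127
tower_moves(8) = 2 * 127 + 1 = 255
= 255


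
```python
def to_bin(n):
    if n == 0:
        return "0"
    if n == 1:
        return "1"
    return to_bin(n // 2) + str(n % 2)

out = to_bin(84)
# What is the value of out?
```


to_bin(84)
= to_bin(42) + "0"
= to_bin(21) + "0" + "0"
= to_bin(10) + "1" + "0" + "0"
= to_bin(5) + "0" + "1" + "0" + "0"
= to_bin(2) + "1" + "0" + "1" + "0" + "0"
= to_bin(1) + "0" + "1" + "0" + "1" + "0" + "0"
= "1" + "0" + "1" + "0" + "1" + "0" + "0"
= "1010100"


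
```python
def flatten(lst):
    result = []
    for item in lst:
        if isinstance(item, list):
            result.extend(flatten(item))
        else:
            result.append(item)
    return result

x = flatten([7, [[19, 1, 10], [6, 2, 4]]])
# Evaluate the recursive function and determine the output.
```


flatten([7, [[19, 1, 10], [6, 2, 4]]])
Processing each element:
  7 is not a list -> append 7
  [[19, 1, 10], [6, 2, 4]] is a list -> flatten recursively -> [19, 1, 10, 6, 2, 4]
= [7, 19, 1, 10, 6, 2, 4]


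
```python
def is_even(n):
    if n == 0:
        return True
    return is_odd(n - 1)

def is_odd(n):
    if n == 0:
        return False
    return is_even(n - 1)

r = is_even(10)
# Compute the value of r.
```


is_even(10)
= is_odd(9)
= is_even(8)
= is_odd(7)
= is_even(6)
= is_odd(5)
= is_even(4)
= is_odd(3)
= is_even(2)
= is_odd(1)
= is_even(0)
n == 0: return True
= True


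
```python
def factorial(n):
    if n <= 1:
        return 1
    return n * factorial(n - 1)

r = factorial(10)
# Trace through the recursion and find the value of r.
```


factorial(10)
= 10 * factorial(9)
= 10 * 9 * factorial(8)
= 10 * 9 * 8 * factorial(7)
= 10 * 9 * 8 * 7 * factorial(6)
= 10 * 9 * 8 * 7 * 6 * factorial(5)
= 10 * 9 * 8 * 7 * 6 * 5 * factorial(4)
= 10 * 9 * 8 * 7 * 6 * 5 * 4 * factorial(3)
= 10 * 9 * 8 * 7 * 6 * 5 * 4 * 3 * factorial(2)
= 10 * 9 * 8 * 7 * 6 * 5 * 4 * 3 * 2 * factorial(1)
= 10 * 9 * 8 * 7 * 6 * 5 * 4 * 3 * 2 * 1
= 3628800


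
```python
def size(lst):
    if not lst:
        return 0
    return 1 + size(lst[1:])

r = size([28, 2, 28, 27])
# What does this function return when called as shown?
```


size([28, 2, 28, 27])
= 1 + size([2, 28, 27])
= 1 + 1 + size([28, 27])
= 1 + 1 + 1 + size([27])
= 1 + 1 + 1 + 1 + size([])
= 1 + 1 + 1 + 1 + 0
= 4


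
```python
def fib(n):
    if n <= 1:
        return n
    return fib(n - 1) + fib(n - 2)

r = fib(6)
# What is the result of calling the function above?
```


fib(6)
= fib(5) + fib(4)
= (fib(4) + fib(3)) + fib(4)
Computing bottom-up: fib(0)=0, fib(1)=1, fib(2)=1, fib(3)=2, fib(4)=3, fib(5)=5, fib(6)=8
= 8


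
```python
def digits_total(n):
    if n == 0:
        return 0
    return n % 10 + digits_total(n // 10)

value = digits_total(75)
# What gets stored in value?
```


digits_total(75)
= 5 + digits_total(7)
= 5 + 7 + digits_total(0)
= 5 + 7 + 0
= 12


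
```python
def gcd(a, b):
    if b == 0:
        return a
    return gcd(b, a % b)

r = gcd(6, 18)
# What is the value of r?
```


gcd(6, 18)
= gcd(18, 6 % 18) = gcd(18, 6)
= gcd(6, 18 % 6) = gcd(6, 0)
b == 0, return a = 6


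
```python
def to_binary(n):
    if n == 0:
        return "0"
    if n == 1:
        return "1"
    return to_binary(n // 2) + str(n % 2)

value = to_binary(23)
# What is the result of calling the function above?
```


to_binary(23)
= to_binary(11) + "1"
= to_binary(5) + "1" + "1"
= to_binary(2) + "1" + "1" + "1"
= to_binary(1) + "0" + "1" + "1" + "1"
= "1" + "0" + "1" + "1" + "1"
= "10111"


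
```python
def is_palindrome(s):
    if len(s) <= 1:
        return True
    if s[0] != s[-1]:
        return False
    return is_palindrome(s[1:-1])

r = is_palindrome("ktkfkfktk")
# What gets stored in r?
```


is_palindrome("ktkfkfktk")
"ktkfkfktk": s[0]='k' == s[-1]='k' -> is_palindrome("tkfkfkt")
"tkfkfkt": s[0]='t' == s[-1]='t' -> is_palindrome("kfkfk")
"kfkfk": s[0]='k' == s[-1]='k' -> is_palindrome("fkf")
"fkf": s[0]='f' == s[-1]='f' -> is_palindrome("k")
"k": len <= 1 -> True
= True


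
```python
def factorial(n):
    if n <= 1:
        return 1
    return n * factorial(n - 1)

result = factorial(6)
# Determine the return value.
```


factorial(6)
= 6 * factorial(5)
= 6 * 5 * factorial(4)
= 6 * 5 * 4 * factorial(3)
= 6 * 5 * 4 * 3 * factorial(2)
= 6 * 5 * 4 * 3 * 2 * factorial(1)
= 6 * 5 * 4 * 3 * 2 * 1
= 720


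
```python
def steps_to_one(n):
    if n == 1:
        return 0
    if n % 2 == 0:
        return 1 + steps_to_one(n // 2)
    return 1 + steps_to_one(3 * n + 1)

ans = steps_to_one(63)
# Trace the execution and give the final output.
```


steps_to_one(63)
63 is odd -> 3*63+1 = 190 -> steps_to_one(190)
190 is even -> steps_to_one(95)
95 is odd -> 3*95+1 = 286 -> steps_to_one(286)
286 is even -> steps_to_one(143)
143 is odd -> 3*143+1 = 430 -> steps_to_one(430)
430 is even -> steps_to_one(215)
215 is odd -> 3*215+1 = 646 -> steps_to_one(646)
646 is even -> steps_to_one(323)
323 is odd -> 3*323+1 = 970 -> steps_to_one(970)
970 is even -> steps_to_one(485)
485 is odd -> 3*485+1 = 1456 -> steps_to_one(1456)
1456 is even -> steps_to_one(728)
728 is even -> steps_to_one(364)
364 is even -> steps_to_one(182)
182 is even -> steps_to_one(91)
91 is odd -> 3*91+1 = 274 -> steps_to_one(274)
274 is even -> steps_to_one(137)
137 is odd -> 3*137+1 = 412 -> steps_to_one(412)
412 is even -> steps_to_one(206)
206 is even -> steps_to_one(103)
103 is odd -> 3*103+1 = 310 -> steps_to_one(310)
310 is even -> steps_to_one(155)
155 is odd -> 3*155+1 = 466 -> steps_to_one(466)
466 is even -> steps_to_one(233)
233 is odd -> 3*233+1 = 700 -> steps_to_one(700)
700 is even -> steps_to_one(350)
350 is even -> steps_to_one(175)
175 is odd -> 3*175+1 = 526 -> steps_to_one(526)
526 is even -> steps_to_one(263)
263 is odd -> 3*263+1 = 790 -> steps_to_one(790)
790 is even -> steps_to_one(395)
395 is odd -> 3*395+1 = 1186 -> steps_to_one(1186)
1186 is even -> steps_to_one(593)
593 is odd -> 3*593+1 = 1780 -> steps_to_one(1780)
1780 is even -> steps_to_one(890)
890 is even -> steps_to_one(445)
445 is odd -> 3*445+1 = 1336 -> steps_to_one(1336)
1336 is even -> steps_to_one(668)
668 is even -> steps_to_one(334)
334 is even -> steps_to_one(167)
167 is odd -> 3*167+1 = 502 -> steps_to_one(502)
502 is even -> steps_to_one(251)
251 is odd -> 3*251+1 = 754 -> steps_to_one(754)
754 is even -> steps_to_one(377)
377 is odd -> 3*377+1 = 1132 -> steps_to_one(1132)
1132 is even -> steps_to_one(566)
566 is even -> steps_to_one(283)
283 is odd -> 3*283+1 = 850 -> steps_to_one(850)
850 is even -> steps_to_one(425)
425 is odd -> 3*425+1 = 1276 -> steps_to_one(1276)
1276 is even -> steps_to_one(638)
638 is even -> steps_to_one(319)
319 is odd -> 3*319+1 = 958 -> steps_to_one(958)
958 is even -> steps_to_one(479)
479 is odd -> 3*479+1 = 1438 -> steps_to_one(1438)
1438 is even -> steps_to_one(719)
719 is odd -> 3*719+1 = 2158 -> steps_to_one(2158)
2158 is even -> steps_to_one(1079)
1079 is odd -> 3*1079+1 = 3238 -> steps_to_one(3238)
3238 is even -> steps_to_one(1619)
1619 is odd -> 3*1619+1 = 4858 -> steps_to_one(4858)
4858 is even -> steps_to_one(2429)
2429 is odd -> 3*2429+1 = 7288 -> steps_to_one(7288)
7288 is even -> steps_to_one(3644)
3644 is even -> steps_to_one(1822)
1822 is even -> steps_to_one(911)
911 is odd -> 3*911+1 = 2734 -> steps_to_one(2734)
2734 is even -> steps_to_one(1367)
1367 is odd -> 3*1367+1 = 4102 -> steps_to_one(4102)
4102 is even -> steps_to_one(2051)
2051 is odd -> 3*2051+1 = 6154 -> steps_to_one(6154)
6154 is even -> steps_to_one(3077)
3077 is odd -> 3*3077+1 = 9232 -> steps_to_one(9232)
9232 is even -> steps_to_one(4616)
4616 is even -> steps_to_one(2308)
2308 is even -> steps_to_one(1154)
1154 is even -> steps_to_one(577)
577 is odd -> 3*577+1 = 1732 -> steps_to_one(1732)
1732 is even -> steps_to_one(866)
866 is even -> steps_to_one(433)
433 is odd -> 3*433+1 = 1300 -> steps_to_one(1300)
1300 is even -> steps_to_one(650)
650 is even -> steps_to_one(325)
325 is odd -> 3*325+1 = 976 -> steps_to_one(976)
976 is even -> steps_to_one(488)
488 is even -> steps_to_one(244)
244 is even -> steps_to_one(122)
122 is even -> steps_to_one(61)
61 is odd -> 3*61+1 = 184 -> steps_to_one(184)
184 is even -> steps_to_one(92)
92 is even -> steps_to_one(46)
46 is even -> steps_to_one(23)
23 is odd -> 3*23+1 = 70 -> steps_to_one(70)
70 is even -> steps_to_one(35)
35 is odd -> 3*35+1 = 106 -> steps_to_one(106)
106 is even -> steps_to_one(53)
53 is odd -> 3*53+1 = 160 -> steps_to_one(160)
160 is even -> steps_to_one(80)
80 is even -> steps_to_one(40)
40 is even -> steps_to_one(20)
20 is even -> steps_to_one(10)
10 is even -> steps_to_one(5)
5 is odd -> 3*5+1 = 16 -> steps_to_one(16)
16 is even -> steps_to_one(8)
8 is even -> steps_to_one(4)
4 is even -> steps_to_one(2)
2 is even -> steps_to_one(1)
Reached 1 after 107 steps
= 107


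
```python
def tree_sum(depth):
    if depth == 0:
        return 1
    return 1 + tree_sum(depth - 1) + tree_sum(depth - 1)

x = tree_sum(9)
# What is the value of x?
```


tree_sum(9)
= 1 + tree_sum(8) + tree_sum(8)
= 1 + 2 * tree_sum(8)
tree_sum(k) = 2^(k+1) - 1
tree_sum(0) = 1
tree_sum(1) = 3
tree_sum(2) = 7
tree_sum(3) = 15
tree_sum(4) = 31
tree_sum(9) = 2^10 - 1 = 1023


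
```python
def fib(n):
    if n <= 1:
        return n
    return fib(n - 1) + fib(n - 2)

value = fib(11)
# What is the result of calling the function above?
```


fib(11)
= fib(10) + fib(9)
= (fib(9) + fib(8)) + fib(9)
Computing bottom-up: fib(0)=0, fib(1)=1, fib(2)=1, fib(3)=2, fib(4)=3, fib(5)=5, fib(6)=8, fib(7)=13, fib(8)=21, fib(9)=34, fib(10)=55, fib(11)=89
= 89


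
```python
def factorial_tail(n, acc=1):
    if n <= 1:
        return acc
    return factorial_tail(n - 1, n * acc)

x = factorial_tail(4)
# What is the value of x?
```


factorial_tail(4, 1)
= factorial_tail(3, 4 * 1) = factorial_tail(3, 4)
= factorial_tail(2, 3 * 4) = factorial_tail(2, 12)
= factorial_tail(1, 2 * 12) = factorial_tail(1, 24)
n <= 1, return acc = 24


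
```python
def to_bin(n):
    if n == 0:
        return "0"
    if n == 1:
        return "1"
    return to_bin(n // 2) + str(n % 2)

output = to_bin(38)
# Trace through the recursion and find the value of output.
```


to_bin(38)
= to_bin(19) + "0"
= to_bin(9) + "1" + "0"
= to_bin(4) + "1" + "1" + "0"
= to_bin(2) + "0" + "1" + "1" + "0"
= to_bin(1) + "0" + "0" + "1" + "1" + "0"
= "1" + "0" + "0" + "1" + "1" + "0"
= "100110"


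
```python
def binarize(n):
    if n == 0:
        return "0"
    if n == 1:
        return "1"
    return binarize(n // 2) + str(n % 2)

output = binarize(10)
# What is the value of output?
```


binarize(10)
= binarize(5) + "0"
= binarize(2) + "1" + "0"
= binarize(1) + "0" + "1" + "0"
= "1" + "0" + "1" + "0"
= "1010"


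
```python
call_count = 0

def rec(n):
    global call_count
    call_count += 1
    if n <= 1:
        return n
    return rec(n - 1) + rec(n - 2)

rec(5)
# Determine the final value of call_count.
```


rec(5) calls rec(4) and rec(3); each non-base call branches into two more.
Let C(k) = total number of calls made by rec(k), including the call to rec(k) itself.
Base cases: C(0) = 1, C(1) = 1
Recurrence: C(k) = 1 + C(k-1) + C(k-2)
  C(2) = 1 + C(1) + C(0) = 1 + 1 + 1 = 3
  C(3) = 1 + C(2) + C(1) = 1 + 3 + 1 = 5
  C(4) = 1 + C(3) + C(2) = 1 + 5 + 3 = 9
  C(5) = 1 + C(4) + C(3) = 1 + 9 + 5 = 15
Total calls = C(5) = 15


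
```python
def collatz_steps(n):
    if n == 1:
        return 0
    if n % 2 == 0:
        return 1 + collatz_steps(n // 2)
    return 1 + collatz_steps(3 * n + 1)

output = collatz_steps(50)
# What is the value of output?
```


collatz_steps(50)
50 is even -> collatz_steps(25)
25 is odd -> 3*25+1 = 76 -> collatz_steps(76)
76 is even -> collatz_steps(38)
38 is even -> collatz_steps(19)
19 is odd -> 3*19+1 = 58 -> collatz_steps(58)
58 is even -> collatz_steps(29)
29 is odd -> 3*29+1 = 88 -> collatz_steps(88)
88 is even -> collatz_steps(44)
44 is even -> collatz_steps(22)
22 is even -> collatz_steps(11)
11 is odd -> 3*11+1 = 34 -> collatz_steps(34)
34 is even -> collatz_steps(17)
17 is odd -> 3*17+1 = 52 -> collatz_steps(52)
52 is even -> collatz_steps(26)
26 is even -> collatz_steps(13)
13 is odd -> 3*13+1 = 40 -> collatz_steps(40)
40 is even -> collatz_steps(20)
20 is even -> collatz_steps(10)
10 is even -> collatz_steps(5)
5 is odd -> 3*5+1 = 16 -> collatz_steps(16)
16 is even -> collatz_steps(8)
8 is even -> collatz_steps(4)
4 is even -> collatz_steps(2)
2 is even -> collatz_steps(1)
Reached 1 after 24 steps
= 24


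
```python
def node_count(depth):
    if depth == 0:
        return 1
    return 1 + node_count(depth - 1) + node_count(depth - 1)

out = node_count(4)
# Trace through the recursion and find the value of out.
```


node_count(4)
= 1 + node_count(3) + node_count(3)
= 1 + 2 * node_count(3)
node_count(k) = 2^(k+1) - 1
node_count(0) = 1
node_count(1) = 3
node_count(2) = 7
node_count(3) = 15
node_count(4) = 31
node_count(4) = 2^5 - 1 = 31


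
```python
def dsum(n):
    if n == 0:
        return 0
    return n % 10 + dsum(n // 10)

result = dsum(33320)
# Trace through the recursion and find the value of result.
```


dsum(33320)
= 0 + dsum(3332)
= 0 + 2 + dsum(333)
= 0 + 2 + 3 + dsum(33)
= 0 + 2 + 3 + 3 + dsum(3)
= 0 + 2 + 3 + 3 + 3 + dsum(0)
= 0 + 2 + 3 + 3 + 3 + 0
= 11


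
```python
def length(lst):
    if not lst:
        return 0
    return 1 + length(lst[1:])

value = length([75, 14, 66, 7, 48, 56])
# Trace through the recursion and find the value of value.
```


length([75, 14, 66, 7, 48, 56])
= 1 + length([14, 66, 7, 48, 56])
= 1 + 1 + length([66, 7, 48, 56])
= 1 + 1 + 1 + length([7, 48, 56])
= 1 + 1 + 1 + 1 + length([48, 56])
= 1 + 1 + 1 + 1 + 1 + length([56])
= 1 + 1 + 1 + 1 + 1 + 1 + length([])
= 1 + 1 + 1 + 1 + 1 + 1 + 0
= 6


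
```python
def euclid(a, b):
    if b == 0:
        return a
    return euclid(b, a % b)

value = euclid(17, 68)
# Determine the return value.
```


euclid(17, 68)
= euclid(68, 17 % 68) = euclid(68, 17)
= euclid(17, 68 % 17) = euclid(17, 0)
b == 0, return a = 17


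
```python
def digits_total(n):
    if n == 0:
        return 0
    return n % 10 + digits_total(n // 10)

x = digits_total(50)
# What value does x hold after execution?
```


digits_total(50)
= 0 + digits_total(5)
= 0 + 5 + digits_total(0)
= 0 + 5 + 0
= 5


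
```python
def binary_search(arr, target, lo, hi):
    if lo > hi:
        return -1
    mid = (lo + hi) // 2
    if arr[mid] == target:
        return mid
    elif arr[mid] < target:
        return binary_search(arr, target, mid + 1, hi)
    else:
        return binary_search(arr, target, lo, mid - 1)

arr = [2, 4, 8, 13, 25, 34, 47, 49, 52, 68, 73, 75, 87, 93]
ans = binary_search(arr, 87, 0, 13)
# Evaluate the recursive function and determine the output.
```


binary_search(arr, 87, 0, 13)
lo=0, hi=13, mid=6, arr[mid]=47
47 < 87, search right half
lo=7, hi=13, mid=10, arr[mid]=73
73 < 87, search right half
lo=11, hi=13, mid=12, arr[mid]=87
arr[12] == 87, found at index 12
= 12
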